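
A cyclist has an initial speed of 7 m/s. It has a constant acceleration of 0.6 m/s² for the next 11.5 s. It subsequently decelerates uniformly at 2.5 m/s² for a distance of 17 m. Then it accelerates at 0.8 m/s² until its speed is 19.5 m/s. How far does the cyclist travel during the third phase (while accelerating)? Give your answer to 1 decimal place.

170.0 m

Phase 1 (accelerating): v₀ = 7.00 m/s, a = 0.6 m/s².
v = v₀ + at = 7.00 + (0.6)(11.5) = 13.9 m/s
Δx = v₀t + ½at² = 7.00·11.5 + 0.5·0.6·11.5² = 120 m

Phase 2 (decelerating): v₀ = 13.9 m/s, a = -2.5 m/s².
v² = v₀² + 2aΔx = 13.9² + 2·-2.5·17 = 108 → v = 10.4 m/s
t = (v − v₀)/a = (10.4 − 13.9)/-2.5 = 1.40 s

Phase 3 (accelerating): v₀ = 10.4 m/s, a = 0.8 m/s².
v = v₀ + at → t = (19.5 − 10.4) / 0.8 = 11.4 s
v² = v₀² + 2aΔx → Δx = (19.5² − 10.4²)/(2·0.8) = 170 m
Distance in phase 3 = 170 m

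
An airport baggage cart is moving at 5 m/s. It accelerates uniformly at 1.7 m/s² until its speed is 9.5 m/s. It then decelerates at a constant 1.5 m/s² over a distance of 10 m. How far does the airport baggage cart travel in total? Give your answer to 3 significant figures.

29.2 m

Phase 1 (accelerating): v₀ = 5.00 m/s, a = 1.7 m/s².
v = v₀ + at → t = (9.5 − 5.00) / 1.7 = 2.65 s
v² = v₀² + 2aΔx → Δx = (9.5² − 5.00²)/(2·1.7) = 19.2 m

Phase 2 (decelerating): v₀ = 9.50 m/s, a = -1.5 m/s².
v² = v₀² + 2aΔx = 9.50² + 2·-1.5·10 = 60.2 → v = 7.76 m/s
t = (v − v₀)/a = (7.76 − 9.50)/-1.5 = 1.16 s
Total distance = 19.2 + 10.0 = 29.2 m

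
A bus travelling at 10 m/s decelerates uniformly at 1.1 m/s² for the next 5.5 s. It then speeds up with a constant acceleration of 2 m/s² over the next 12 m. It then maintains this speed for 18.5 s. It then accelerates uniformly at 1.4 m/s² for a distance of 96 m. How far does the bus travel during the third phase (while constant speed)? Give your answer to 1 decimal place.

Phase 1 (decelerating): v₀ = 10.0 m/s, a = -1.1 m/s².
v = v₀ + at = 10.0 + (-1.1)(5.5) = 3.95 m/s
Δx = v₀t + ½at² = 10.0·5.5 + 0.5·-1.1·5.5² = 38.4 m

Phase 2 (accelerating): v₀ = 3.95 m/s, a = 2 m/s².
v² = v₀² + 2aΔx = 3.95² + 2·2·12 = 63.6 → v = 7.98 m/s
t = (v − v₀)/a = (7.98 − 3.95)/2 = 2.01 s

Phase 3 (constant speed): v₀ = 7.98 m/s, a = 0 m/s².
v = v₀ + at = 7.98 + (0)(18.5) = 7.98 m/s
Δx = v₀t + ½at² = 7.98·18.5 + 0.5·0·18.5² = 148 m
Distance in phase 3 = 148 m

147.5 m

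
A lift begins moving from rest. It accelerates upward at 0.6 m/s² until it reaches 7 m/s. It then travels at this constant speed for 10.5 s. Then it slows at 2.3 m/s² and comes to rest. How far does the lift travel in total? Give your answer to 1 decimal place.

Phase 1 (accelerating): v₀ = 0 m/s, a = 0.6 m/s².
v = v₀ + at → t = (7 − 0) / 0.6 = 11.7 s
v² = v₀² + 2aΔx → Δx = (7² − 0²)/(2·0.6) = 40.8 m

Phase 2 (constant speed): v₀ = 7.00 m/s, a = 0 m/s².
v = v₀ + at = 7.00 + (0)(10.5) = 7.00 m/s
Δx = v₀t + ½at² = 7.00·10.5 + 0.5·0·10.5² = 73.5 m

Phase 3 (decelerating): v₀ = 7.00 m/s, a = -2.3 m/s².
v = v₀ + at → t = (0 − 7.00) / -2.3 = 3.04 s
v² = v₀² + 2aΔx → Δx = (0² − 7.00²)/(2·-2.3) = 10.7 m
Total distance = 40.8 + 73.5 + 10.7 = 125 m

125.0 m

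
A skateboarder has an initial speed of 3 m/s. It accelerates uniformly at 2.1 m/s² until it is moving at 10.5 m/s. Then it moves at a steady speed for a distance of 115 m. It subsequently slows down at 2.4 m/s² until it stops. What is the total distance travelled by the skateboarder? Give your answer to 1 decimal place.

162.1 m

Phase 1 (accelerating): v₀ = 3.00 m/s, a = 2.1 m/s².
v = v₀ + at → t = (10.5 − 3.00) / 2.1 = 3.57 s
v² = v₀² + 2aΔx → Δx = (10.5² − 3.00²)/(2·2.1) = 24.1 m

Phase 2 (constant speed): v₀ = 10.5 m/s, a = 0 m/s².
Constant speed: t = d/v = 115/10.5 = 11.0 s

Phase 3 (decelerating): v₀ = 10.5 m/s, a = -2.4 m/s².
v = v₀ + at → t = (0 − 10.5) / -2.4 = 4.38 s
v² = v₀² + 2aΔx → Δx = (0² − 10.5²)/(2·-2.4) = 23.0 m
Total distance = 24.1 + 115 + 23.0 = 162 m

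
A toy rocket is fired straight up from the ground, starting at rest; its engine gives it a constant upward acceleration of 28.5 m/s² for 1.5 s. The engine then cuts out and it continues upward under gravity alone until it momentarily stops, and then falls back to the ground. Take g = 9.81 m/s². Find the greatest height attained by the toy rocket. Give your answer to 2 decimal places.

125.21 m

Phase 1 (powered ascent): v₀ = 0 m/s, a = 28.5 m/s².
v = v₀ + at = 0 + (28.5)(1.5) = 42.8 m/s
Δx = v₀t + ½at² = 0·1.5 + 0.5·28.5·1.5² = 32.1 m

Phase 2 (coasting upward): v₀ = 42.8 m/s, a = -9.81 m/s².
v = v₀ + at → t = (0 − 42.8) / -9.81 = 4.36 s
v² = v₀² + 2aΔx → Δx = (0² − 42.8²)/(2·-9.81) = 93.1 m
Maximum height = 32.1 + 93.1 = 125 m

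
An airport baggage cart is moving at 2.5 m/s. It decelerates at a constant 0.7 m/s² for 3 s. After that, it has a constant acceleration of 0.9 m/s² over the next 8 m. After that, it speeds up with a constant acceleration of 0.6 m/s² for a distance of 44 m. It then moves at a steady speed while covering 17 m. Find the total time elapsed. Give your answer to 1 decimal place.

Phase 1 (decelerating): v₀ = 2.50 m/s, a = -0.7 m/s².
v = v₀ + at = 2.50 + (-0.7)(3) = 0.400 m/s
Δx = v₀t + ½at² = 2.50·3 + 0.5·-0.7·3² = 4.35 m

Phase 2 (accelerating): v₀ = 0.400 m/s, a = 0.9 m/s².
v² = v₀² + 2aΔx = 0.400² + 2·0.9·8 = 14.6 → v = 3.82 m/s
t = (v − v₀)/a = (3.82 − 0.400)/0.9 = 3.80 s

Phase 3 (accelerating): v₀ = 3.82 m/s, a = 0.6 m/s².
v² = v₀² + 2aΔx = 3.82² + 2·0.6·44 = 67.4 → v = 8.21 m/s
t = (v − v₀)/a = (8.21 − 3.82)/0.6 = 7.32 s

Phase 4 (constant speed): v₀ = 8.21 m/s, a = 0 m/s².
Constant speed: t = d/v = 17/8.21 = 2.07 s
Total time = 3.00 + 3.80 + 7.32 + 2.07 = 16.2 s

16.2 s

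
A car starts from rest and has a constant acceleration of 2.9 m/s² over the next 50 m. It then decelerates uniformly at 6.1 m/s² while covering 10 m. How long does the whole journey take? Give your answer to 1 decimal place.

6.5 s

Phase 1 (accelerating): v₀ = 0 m/s, a = 2.9 m/s².
v² = v₀² + 2aΔx = 0² + 2·2.9·50 = 290 → v = 17.0 m/s
t = (v − v₀)/a = (17.0 − 0)/2.9 = 5.87 s

Phase 2 (decelerating): v₀ = 17.0 m/s, a = -6.1 m/s².
v² = v₀² + 2aΔx = 17.0² + 2·-6.1·10 = 168 → v = 13.0 m/s
t = (v − v₀)/a = (13.0 − 17.0)/-6.1 = 0.667 s
Total time = 5.87 + 0.667 = 6.54 s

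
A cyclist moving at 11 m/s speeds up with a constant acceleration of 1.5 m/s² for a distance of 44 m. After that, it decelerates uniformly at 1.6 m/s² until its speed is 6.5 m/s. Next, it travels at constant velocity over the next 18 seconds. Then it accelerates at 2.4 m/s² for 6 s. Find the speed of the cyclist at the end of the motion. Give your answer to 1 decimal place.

Phase 1 (accelerating): v₀ = 11.0 m/s, a = 1.5 m/s².
v² = v₀² + 2aΔx = 11.0² + 2·1.5·44 = 253 → v = 15.9 m/s
t = (v − v₀)/a = (15.9 − 11.0)/1.5 = 3.27 s

Phase 2 (decelerating): v₀ = 15.9 m/s, a = -1.6 m/s².
v = v₀ + at → t = (6.5 − 15.9) / -1.6 = 5.88 s
v² = v₀² + 2aΔx → Δx = (6.5² − 15.9²)/(2·-1.6) = 65.9 m

Phase 3 (constant speed): v₀ = 6.50 m/s, a = 0 m/s².
v = v₀ + at = 6.50 + (0)(18) = 6.50 m/s
Δx = v₀t + ½at² = 6.50·18 + 0.5·0·18² = 117 m

Phase 4 (accelerating): v₀ = 6.50 m/s, a = 2.4 m/s².
v = v₀ + at = 6.50 + (2.4)(6) = 20.9 m/s
Δx = v₀t + ½at² = 6.50·6 + 0.5·2.4·6² = 82.2 m
Final speed = 20.9 m/s

20.9 m/s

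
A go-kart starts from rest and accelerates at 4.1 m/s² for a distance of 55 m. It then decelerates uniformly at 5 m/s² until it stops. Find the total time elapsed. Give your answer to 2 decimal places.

9.43 s

Phase 1 (accelerating): v₀ = 0 m/s, a = 4.1 m/s².
v² = v₀² + 2aΔx = 0² + 2·4.1·55 = 451 → v = 21.2 m/s
t = (v − v₀)/a = (21.2 − 0)/4.1 = 5.18 s

Phase 2 (decelerating): v₀ = 21.2 m/s, a = -5 m/s².
v = v₀ + at → t = (0 − 21.2) / -5 = 4.25 s
v² = v₀² + 2aΔx → Δx = (0² − 21.2²)/(2·-5) = 45.1 m
Total time = 5.18 + 4.25 = 9.43 s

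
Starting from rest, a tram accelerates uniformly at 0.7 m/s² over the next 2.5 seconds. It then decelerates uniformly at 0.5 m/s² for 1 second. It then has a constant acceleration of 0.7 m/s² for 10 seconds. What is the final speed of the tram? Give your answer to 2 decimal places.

Phase 1 (accelerating): v₀ = 0 m/s, a = 0.7 m/s².
v = v₀ + at = 0 + (0.7)(2.5) = 1.75 m/s
Δx = v₀t + ½at² = 0·2.5 + 0.5·0.7·2.5² = 2.19 m

Phase 2 (decelerating): v₀ = 1.75 m/s, a = -0.5 m/s².
v = v₀ + at = 1.75 + (-0.5)(1) = 1.25 m/s
Δx = v₀t + ½at² = 1.75·1 + 0.5·-0.5·1² = 1.50 m

Phase 3 (accelerating): v₀ = 1.25 m/s, a = 0.7 m/s².
v = v₀ + at = 1.25 + (0.7)(10) = 8.25 m/s
Δx = v₀t + ½at² = 1.25·10 + 0.5·0.7·10² = 47.5 m
Final speed = 8.25 m/s

8.25 m/s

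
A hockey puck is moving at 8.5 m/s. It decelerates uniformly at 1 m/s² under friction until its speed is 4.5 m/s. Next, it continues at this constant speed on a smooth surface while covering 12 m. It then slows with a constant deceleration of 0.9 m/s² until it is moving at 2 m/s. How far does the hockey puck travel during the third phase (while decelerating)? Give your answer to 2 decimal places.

Phase 1 (decelerating): v₀ = 8.50 m/s, a = -1 m/s².
v = v₀ + at → t = (4.5 − 8.50) / -1 = 4.00 s
v² = v₀² + 2aΔx → Δx = (4.5² − 8.50²)/(2·-1) = 26.0 m

Phase 2 (constant speed): v₀ = 4.50 m/s, a = 0 m/s².
Constant speed: t = d/v = 12/4.50 = 2.67 s

Phase 3 (decelerating): v₀ = 4.50 m/s, a = -0.9 m/s².
v = v₀ + at → t = (2 − 4.50) / -0.9 = 2.78 s
v² = v₀² + 2aΔx → Δx = (2² − 4.50²)/(2·-0.9) = 9.03 m
Distance in phase 3 = 9.03 m

9.03 m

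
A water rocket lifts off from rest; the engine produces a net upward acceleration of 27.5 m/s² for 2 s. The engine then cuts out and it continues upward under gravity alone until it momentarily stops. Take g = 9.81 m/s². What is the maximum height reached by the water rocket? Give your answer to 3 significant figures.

209 m

Phase 1 (powered ascent): v₀ = 0 m/s, a = 27.5 m/s².
v = v₀ + at = 0 + (27.5)(2) = 55.0 m/s
Δx = v₀t + ½at² = 0·2 + 0.5·27.5·2² = 55.0 m

Phase 2 (coasting upward): v₀ = 55.0 m/s, a = -9.81 m/s².
v = v₀ + at → t = (0 − 55.0) / -9.81 = 5.61 s
v² = v₀² + 2aΔx → Δx = (0² − 55.0²)/(2·-9.81) = 154 m
Maximum height = 55.0 + 154 = 209 m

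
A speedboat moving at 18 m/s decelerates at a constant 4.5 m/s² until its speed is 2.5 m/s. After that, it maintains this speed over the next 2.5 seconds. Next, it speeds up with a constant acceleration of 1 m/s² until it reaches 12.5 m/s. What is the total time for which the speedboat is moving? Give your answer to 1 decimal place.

Phase 1 (decelerating): v₀ = 18.0 m/s, a = -4.5 m/s².
v = v₀ + at → t = (2.5 − 18.0) / -4.5 = 3.44 s
v² = v₀² + 2aΔx → Δx = (2.5² − 18.0²)/(2·-4.5) = 35.3 m

Phase 2 (constant speed): v₀ = 2.50 m/s, a = 0 m/s².
v = v₀ + at = 2.50 + (0)(2.5) = 2.50 m/s
Δx = v₀t + ½at² = 2.50·2.5 + 0.5·0·2.5² = 6.25 m

Phase 3 (accelerating): v₀ = 2.50 m/s, a = 1 m/s².
v = v₀ + at → t = (12.5 − 2.50) / 1 = 10.0 s
v² = v₀² + 2aΔx → Δx = (12.5² − 2.50²)/(2·1) = 75.0 m
Total time = 3.44 + 2.50 + 10.0 = 15.9 s

15.9 s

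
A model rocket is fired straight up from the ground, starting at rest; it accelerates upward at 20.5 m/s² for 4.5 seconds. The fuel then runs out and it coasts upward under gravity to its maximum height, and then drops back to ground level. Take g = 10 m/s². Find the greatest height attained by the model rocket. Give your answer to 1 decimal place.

633.1 m

Phase 1 (powered ascent): v₀ = 0 m/s, a = 20.5 m/s².
v = v₀ + at = 0 + (20.5)(4.5) = 92.2 m/s
Δx = v₀t + ½at² = 0·4.5 + 0.5·20.5·4.5² = 208 m

Phase 2 (coasting upward): v₀ = 92.2 m/s, a = -10 m/s².
v = v₀ + at → t = (0 − 92.2) / -10 = 9.22 s
v² = v₀² + 2aΔx → Δx = (0² − 92.2²)/(2·-10) = 426 m
Maximum height = 208 + 426 = 633 m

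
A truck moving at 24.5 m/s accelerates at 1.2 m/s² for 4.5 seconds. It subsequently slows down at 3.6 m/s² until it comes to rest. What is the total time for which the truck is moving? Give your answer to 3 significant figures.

12.8 s

Phase 1 (accelerating): v₀ = 24.5 m/s, a = 1.2 m/s².
v = v₀ + at = 24.5 + (1.2)(4.5) = 29.9 m/s
Δx = v₀t + ½at² = 24.5·4.5 + 0.5·1.2·4.5² = 122 m

Phase 2 (decelerating): v₀ = 29.9 m/s, a = -3.6 m/s².
v = v₀ + at → t = (0 − 29.9) / -3.6 = 8.31 s
v² = v₀² + 2aΔx → Δx = (0² − 29.9²)/(2·-3.6) = 124 m
Total time = 4.50 + 8.31 = 12.8 s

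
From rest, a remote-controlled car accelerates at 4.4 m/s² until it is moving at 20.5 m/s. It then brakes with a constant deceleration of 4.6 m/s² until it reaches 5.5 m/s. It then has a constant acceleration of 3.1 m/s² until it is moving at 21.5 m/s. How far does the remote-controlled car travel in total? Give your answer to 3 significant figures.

160 m

Phase 1 (accelerating): v₀ = 0 m/s, a = 4.4 m/s².
v = v₀ + at → t = (20.5 − 0) / 4.4 = 4.66 s
v² = v₀² + 2aΔx → Δx = (20.5² − 0²)/(2·4.4) = 47.8 m

Phase 2 (decelerating): v₀ = 20.5 m/s, a = -4.6 m/s².
v = v₀ + at → t = (5.5 − 20.5) / -4.6 = 3.26 s
v² = v₀² + 2aΔx → Δx = (5.5² − 20.5²)/(2·-4.6) = 42.4 m

Phase 3 (accelerating): v₀ = 5.50 m/s, a = 3.1 m/s².
v = v₀ + at → t = (21.5 − 5.50) / 3.1 = 5.16 s
v² = v₀² + 2aΔx → Δx = (21.5² − 5.50²)/(2·3.1) = 69.7 m
Total distance = 47.8 + 42.4 + 69.7 = 160 m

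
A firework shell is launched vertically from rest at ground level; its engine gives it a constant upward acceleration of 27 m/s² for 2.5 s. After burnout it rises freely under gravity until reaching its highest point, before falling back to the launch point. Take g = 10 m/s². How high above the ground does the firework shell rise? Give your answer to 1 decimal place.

Phase 1 (powered ascent): v₀ = 0 m/s, a = 27 m/s².
v = v₀ + at = 0 + (27)(2.5) = 67.5 m/s
Δx = v₀t + ½at² = 0·2.5 + 0.5·27·2.5² = 84.4 m

Phase 2 (coasting upward): v₀ = 67.5 m/s, a = -10 m/s².
v = v₀ + at → t = (0 − 67.5) / -10 = 6.75 s
v² = v₀² + 2aΔx → Δx = (0² − 67.5²)/(2·-10) = 228 m
Maximum height = 84.4 + 228 = 312 m

312.2 m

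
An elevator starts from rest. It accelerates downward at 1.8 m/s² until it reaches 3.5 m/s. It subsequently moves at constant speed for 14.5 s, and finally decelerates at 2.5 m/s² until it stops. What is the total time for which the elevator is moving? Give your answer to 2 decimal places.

17.84 s

Phase 1 (accelerating): v₀ = 0 m/s, a = 1.8 m/s².
v = v₀ + at → t = (3.5 − 0) / 1.8 = 1.94 s
v² = v₀² + 2aΔx → Δx = (3.5² − 0²)/(2·1.8) = 3.40 m

Phase 2 (constant speed): v₀ = 3.50 m/s, a = 0 m/s².
v = v₀ + at = 3.50 + (0)(14.5) = 3.50 m/s
Δx = v₀t + ½at² = 3.50·14.5 + 0.5·0·14.5² = 50.8 m

Phase 3 (decelerating): v₀ = 3.50 m/s, a = -2.5 m/s².
v = v₀ + at → t = (0 − 3.50) / -2.5 = 1.40 s
v² = v₀² + 2aΔx → Δx = (0² − 3.50²)/(2·-2.5) = 2.45 m
Total time = 1.94 + 14.5 + 1.40 = 17.8 s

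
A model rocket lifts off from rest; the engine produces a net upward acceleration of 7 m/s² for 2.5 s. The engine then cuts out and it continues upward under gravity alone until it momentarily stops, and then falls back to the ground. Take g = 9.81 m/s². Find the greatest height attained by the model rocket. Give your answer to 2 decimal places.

37.48 m

Phase 1 (powered ascent): v₀ = 0 m/s, a = 7 m/s².
v = v₀ + at = 0 + (7)(2.5) = 17.5 m/s
Δx = v₀t + ½at² = 0·2.5 + 0.5·7·2.5² = 21.9 m

Phase 2 (coasting upward): v₀ = 17.5 m/s, a = -9.81 m/s².
v = v₀ + at → t = (0 − 17.5) / -9.81 = 1.78 s
v² = v₀² + 2aΔx → Δx = (0² − 17.5²)/(2·-9.81) = 15.6 m
Maximum height = 21.9 + 15.6 = 37.5 m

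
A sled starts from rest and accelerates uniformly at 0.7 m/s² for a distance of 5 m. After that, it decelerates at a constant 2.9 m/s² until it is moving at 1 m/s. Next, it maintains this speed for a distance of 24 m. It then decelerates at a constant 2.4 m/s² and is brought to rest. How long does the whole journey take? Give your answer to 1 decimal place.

28.8 s

Phase 1 (accelerating): v₀ = 0 m/s, a = 0.7 m/s².
v² = v₀² + 2aΔx = 0² + 2·0.7·5 = 7.00 → v = 2.65 m/s
t = (v − v₀)/a = (2.65 − 0)/0.7 = 3.78 s

Phase 2 (decelerating): v₀ = 2.65 m/s, a = -2.9 m/s².
v = v₀ + at → t = (1 − 2.65) / -2.9 = 0.568 s
v² = v₀² + 2aΔx → Δx = (1² − 2.65²)/(2·-2.9) = 1.03 m

Phase 3 (constant speed): v₀ = 1.00 m/s, a = 0 m/s².
Constant speed: t = d/v = 24/1.00 = 24.0 s

Phase 4 (decelerating): v₀ = 1.00 m/s, a = -2.4 m/s².
v = v₀ + at → t = (0 − 1.00) / -2.4 = 0.417 s
v² = v₀² + 2aΔx → Δx = (0² − 1.00²)/(2·-2.4) = 0.208 m
Total time = 3.78 + 0.568 + 24.0 + 0.417 = 28.8 s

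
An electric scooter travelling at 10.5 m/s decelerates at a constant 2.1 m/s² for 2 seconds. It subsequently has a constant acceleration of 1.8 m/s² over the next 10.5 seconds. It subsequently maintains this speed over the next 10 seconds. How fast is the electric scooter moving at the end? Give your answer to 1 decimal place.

Phase 1 (decelerating): v₀ = 10.5 m/s, a = -2.1 m/s².
v = v₀ + at = 10.5 + (-2.1)(2) = 6.30 m/s
Δx = v₀t + ½at² = 10.5·2 + 0.5·-2.1·2² = 16.8 m

Phase 2 (accelerating): v₀ = 6.30 m/s, a = 1.8 m/s².
v = v₀ + at = 6.30 + (1.8)(10.5) = 25.2 m/s
Δx = v₀t + ½at² = 6.30·10.5 + 0.5·1.8·10.5² = 165 m

Phase 3 (constant speed): v₀ = 25.2 m/s, a = 0 m/s².
v = v₀ + at = 25.2 + (0)(10) = 25.2 m/s
Δx = v₀t + ½at² = 25.2·10 + 0.5·0·10² = 252 m
Final speed = 25.2 m/s

25.2 m/s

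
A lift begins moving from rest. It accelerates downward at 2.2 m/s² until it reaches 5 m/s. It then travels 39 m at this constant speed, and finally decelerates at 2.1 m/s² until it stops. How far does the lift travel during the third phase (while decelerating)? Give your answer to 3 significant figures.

Phase 1 (accelerating): v₀ = 0 m/s, a = 2.2 m/s².
v = v₀ + at → t = (5 − 0) / 2.2 = 2.27 s
v² = v₀² + 2aΔx → Δx = (5² − 0²)/(2·2.2) = 5.68 m

Phase 2 (constant speed): v₀ = 5.00 m/s, a = 0 m/s².
Constant speed: t = d/v = 39/5.00 = 7.80 s

Phase 3 (decelerating): v₀ = 5.00 m/s, a = -2.1 m/s².
v = v₀ + at → t = (0 − 5.00) / -2.1 = 2.38 s
v² = v₀² + 2aΔx → Δx = (0² − 5.00²)/(2·-2.1) = 5.95 m
Distance in phase 3 = 5.95 m

5.95 m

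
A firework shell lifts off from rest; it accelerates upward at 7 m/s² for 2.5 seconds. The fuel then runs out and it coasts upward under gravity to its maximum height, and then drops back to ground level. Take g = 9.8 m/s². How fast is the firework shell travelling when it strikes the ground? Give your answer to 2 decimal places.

27.11 m/s

Phase 1 (powered ascent): v₀ = 0 m/s, a = 7 m/s².
v = v₀ + at = 0 + (7)(2.5) = 17.5 m/s
Δx = v₀t + ½at² = 0·2.5 + 0.5·7·2.5² = 21.9 m

Phase 2 (coasting upward): v₀ = 17.5 m/s, a = -9.8 m/s².
v = v₀ + at → t = (0 − 17.5) / -9.8 = 1.79 s
v² = v₀² + 2aΔx → Δx = (0² − 17.5²)/(2·-9.8) = 15.6 m

Phase 3 (free fall): v₀ = 0 m/s, a = -9.8 m/s².
Falls 37.5 m from rest: t = √(2·37.5/9.8) = 2.77 s; v = g·t = 27.1 m/s.
Impact speed = 27.1 m/s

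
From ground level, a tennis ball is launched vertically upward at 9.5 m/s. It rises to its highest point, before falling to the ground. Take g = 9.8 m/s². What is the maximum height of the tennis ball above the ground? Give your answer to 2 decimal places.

Phase 1 (rising): v₀ = 9.50 m/s, a = -9.8 m/s².
v = v₀ + at → t = (0 − 9.50) / -9.8 = 0.969 s
v² = v₀² + 2aΔx → Δx = (0² − 9.50²)/(2·-9.8) = 4.60 m
Maximum height = 4.60 m

4.60 m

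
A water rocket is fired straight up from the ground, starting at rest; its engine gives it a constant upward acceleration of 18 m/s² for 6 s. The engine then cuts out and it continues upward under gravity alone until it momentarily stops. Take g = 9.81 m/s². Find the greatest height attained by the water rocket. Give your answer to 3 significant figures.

918 m

Phase 1 (powered ascent): v₀ = 0 m/s, a = 18 m/s².
v = v₀ + at = 0 + (18)(6) = 108 m/s
Δx = v₀t + ½at² = 0·6 + 0.5·18·6² = 324 m

Phase 2 (coasting upward): v₀ = 108 m/s, a = -9.81 m/s².
v = v₀ + at → t = (0 − 108) / -9.81 = 11.0 s
v² = v₀² + 2aΔx → Δx = (0² − 108²)/(2·-9.81) = 594 m
Maximum height = 324 + 594 = 918 m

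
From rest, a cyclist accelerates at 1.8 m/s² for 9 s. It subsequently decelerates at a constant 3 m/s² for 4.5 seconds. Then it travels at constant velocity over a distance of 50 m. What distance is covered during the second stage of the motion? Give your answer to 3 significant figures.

42.5 m

Phase 1 (accelerating): v₀ = 0 m/s, a = 1.8 m/s².
v = v₀ + at = 0 + (1.8)(9) = 16.2 m/s
Δx = v₀t + ½at² = 0·9 + 0.5·1.8·9² = 72.9 m

Phase 2 (decelerating): v₀ = 16.2 m/s, a = -3 m/s².
v = v₀ + at = 16.2 + (-3)(4.5) = 2.70 m/s
Δx = v₀t + ½at² = 16.2·4.5 + 0.5·-3·4.5² = 42.5 m
Distance in phase 2 = 42.5 m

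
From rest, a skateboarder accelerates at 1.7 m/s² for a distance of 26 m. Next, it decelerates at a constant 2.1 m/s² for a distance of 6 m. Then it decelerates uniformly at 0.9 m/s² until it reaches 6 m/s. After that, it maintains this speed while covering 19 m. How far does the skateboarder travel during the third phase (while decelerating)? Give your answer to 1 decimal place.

Phase 1 (accelerating): v₀ = 0 m/s, a = 1.7 m/s².
v² = v₀² + 2aΔx = 0² + 2·1.7·26 = 88.4 → v = 9.40 m/s
t = (v − v₀)/a = (9.40 − 0)/1.7 = 5.53 s

Phase 2 (decelerating): v₀ = 9.40 m/s, a = -2.1 m/s².
v² = v₀² + 2aΔx = 9.40² + 2·-2.1·6 = 63.2 → v = 7.95 m/s
t = (v − v₀)/a = (7.95 − 9.40)/-2.1 = 0.692 s

Phase 3 (decelerating): v₀ = 7.95 m/s, a = -0.9 m/s².
v = v₀ + at → t = (6 − 7.95) / -0.9 = 2.17 s
v² = v₀² + 2aΔx → Δx = (6² − 7.95²)/(2·-0.9) = 15.1 m
Distance in phase 3 = 15.1 m

15.1 m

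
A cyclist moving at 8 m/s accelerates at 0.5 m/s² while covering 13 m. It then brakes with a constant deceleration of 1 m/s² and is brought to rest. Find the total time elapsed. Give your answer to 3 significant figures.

10.3 s

Phase 1 (accelerating): v₀ = 8.00 m/s, a = 0.5 m/s².
v² = v₀² + 2aΔx = 8.00² + 2·0.5·13 = 77.0 → v = 8.77 m/s
t = (v − v₀)/a = (8.77 − 8.00)/0.5 = 1.55 s

Phase 2 (decelerating): v₀ = 8.77 m/s, a = -1 m/s².
v = v₀ + at → t = (0 − 8.77) / -1 = 8.77 s
v² = v₀² + 2aΔx → Δx = (0² − 8.77²)/(2·-1) = 38.5 m
Total time = 1.55 + 8.77 = 10.3 s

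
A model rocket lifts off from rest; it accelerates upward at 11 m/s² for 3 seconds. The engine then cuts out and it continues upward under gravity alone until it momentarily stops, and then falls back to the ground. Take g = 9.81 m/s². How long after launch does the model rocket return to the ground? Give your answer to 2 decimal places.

Phase 1 (powered ascent): v₀ = 0 m/s, a = 11 m/s².
v = v₀ + at = 0 + (11)(3) = 33.0 m/s
Δx = v₀t + ½at² = 0·3 + 0.5·11·3² = 49.5 m

Phase 2 (coasting upward): v₀ = 33.0 m/s, a = -9.81 m/s².
v = v₀ + at → t = (0 − 33.0) / -9.81 = 3.36 s
v² = v₀² + 2aΔx → Δx = (0² − 33.0²)/(2·-9.81) = 55.5 m

Phase 3 (free fall): v₀ = 0 m/s, a = -9.81 m/s².
Falls 105 m from rest: t = √(2·105/9.81) = 4.63 s; v = g·t = 45.4 m/s.
Total time = 3.00 + 3.36 + 4.63 = 11.0 s

10.99 s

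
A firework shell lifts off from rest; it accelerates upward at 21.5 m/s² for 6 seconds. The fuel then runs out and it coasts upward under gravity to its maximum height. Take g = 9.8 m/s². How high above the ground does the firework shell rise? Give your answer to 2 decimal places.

1236.03 m

Phase 1 (powered ascent): v₀ = 0 m/s, a = 21.5 m/s².
v = v₀ + at = 0 + (21.5)(6) = 129 m/s
Δx = v₀t + ½at² = 0·6 + 0.5·21.5·6² = 387 m

Phase 2 (coasting upward): v₀ = 129 m/s, a = -9.8 m/s².
v = v₀ + at → t = (0 − 129) / -9.8 = 13.2 s
v² = v₀² + 2aΔx → Δx = (0² − 129²)/(2·-9.8) = 849 m
Maximum height = 387 + 849 = 1240 m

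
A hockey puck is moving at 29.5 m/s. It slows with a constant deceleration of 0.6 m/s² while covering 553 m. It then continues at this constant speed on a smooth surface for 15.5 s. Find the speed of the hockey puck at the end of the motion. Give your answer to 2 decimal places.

14.38 m/s

Phase 1 (decelerating): v₀ = 29.5 m/s, a = -0.6 m/s².
v² = v₀² + 2aΔx = 29.5² + 2·-0.6·553 = 207 → v = 14.4 m/s
t = (v − v₀)/a = (14.4 − 29.5)/-0.6 = 25.2 s

Phase 2 (constant speed): v₀ = 14.4 m/s, a = 0 m/s².
v = v₀ + at = 14.4 + (0)(15.5) = 14.4 m/s
Δx = v₀t + ½at² = 14.4·15.5 + 0.5·0·15.5² = 223 m
Final speed = 14.4 m/s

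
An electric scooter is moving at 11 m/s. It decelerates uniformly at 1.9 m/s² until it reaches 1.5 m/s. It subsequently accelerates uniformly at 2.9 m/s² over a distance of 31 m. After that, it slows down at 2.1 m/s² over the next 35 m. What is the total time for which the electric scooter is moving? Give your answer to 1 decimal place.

12.7 s

Phase 1 (decelerating): v₀ = 11.0 m/s, a = -1.9 m/s².
v = v₀ + at → t = (1.5 − 11.0) / -1.9 = 5.00 s
v² = v₀² + 2aΔx → Δx = (1.5² − 11.0²)/(2·-1.9) = 31.2 m

Phase 2 (accelerating): v₀ = 1.50 m/s, a = 2.9 m/s².
v² = v₀² + 2aΔx = 1.50² + 2·2.9·31 = 182 → v = 13.5 m/s
t = (v − v₀)/a = (13.5 − 1.50)/2.9 = 4.14 s

Phase 3 (decelerating): v₀ = 13.5 m/s, a = -2.1 m/s².
v² = v₀² + 2aΔx = 13.5² + 2·-2.1·35 = 35.0 → v = 5.92 m/s
t = (v − v₀)/a = (5.92 − 13.5)/-2.1 = 3.61 s
Total time = 5.00 + 4.14 + 3.61 = 12.7 s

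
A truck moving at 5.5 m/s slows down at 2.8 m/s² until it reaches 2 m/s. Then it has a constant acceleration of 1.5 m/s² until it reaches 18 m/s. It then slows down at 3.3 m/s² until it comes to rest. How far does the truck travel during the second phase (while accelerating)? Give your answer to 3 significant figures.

Phase 1 (decelerating): v₀ = 5.50 m/s, a = -2.8 m/s².
v = v₀ + at → t = (2 − 5.50) / -2.8 = 1.25 s
v² = v₀² + 2aΔx → Δx = (2² − 5.50²)/(2·-2.8) = 4.69 m

Phase 2 (accelerating): v₀ = 2.00 m/s, a = 1.5 m/s².
v = v₀ + at → t = (18 − 2.00) / 1.5 = 10.7 s
v² = v₀² + 2aΔx → Δx = (18² − 2.00²)/(2·1.5) = 107 m
Distance in phase 2 = 107 m

107 m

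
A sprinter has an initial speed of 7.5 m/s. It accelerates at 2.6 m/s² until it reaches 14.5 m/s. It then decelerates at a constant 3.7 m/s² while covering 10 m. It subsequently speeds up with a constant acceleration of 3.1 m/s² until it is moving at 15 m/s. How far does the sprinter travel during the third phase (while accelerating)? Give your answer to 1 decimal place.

Phase 1 (accelerating): v₀ = 7.50 m/s, a = 2.6 m/s².
v = v₀ + at → t = (14.5 − 7.50) / 2.6 = 2.69 s
v² = v₀² + 2aΔx → Δx = (14.5² − 7.50²)/(2·2.6) = 29.6 m

Phase 2 (decelerating): v₀ = 14.5 m/s, a = -3.7 m/s².
v² = v₀² + 2aΔx = 14.5² + 2·-3.7·10 = 136 → v = 11.7 m/s
t = (v − v₀)/a = (11.7 − 14.5)/-3.7 = 0.764 s

Phase 3 (accelerating): v₀ = 11.7 m/s, a = 3.1 m/s².
v = v₀ + at → t = (15 − 11.7) / 3.1 = 1.07 s
v² = v₀² + 2aΔx → Δx = (15² − 11.7²)/(2·3.1) = 14.3 m
Distance in phase 3 = 14.3 m

14.3 m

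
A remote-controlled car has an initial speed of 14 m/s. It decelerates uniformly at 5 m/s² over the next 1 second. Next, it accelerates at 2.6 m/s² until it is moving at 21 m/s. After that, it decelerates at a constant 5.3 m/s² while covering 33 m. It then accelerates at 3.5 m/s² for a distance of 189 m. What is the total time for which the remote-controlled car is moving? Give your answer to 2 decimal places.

Phase 1 (decelerating): v₀ = 14.0 m/s, a = -5 m/s².
v = v₀ + at = 14.0 + (-5)(1) = 9.00 m/s
Δx = v₀t + ½at² = 14.0·1 + 0.5·-5·1² = 11.5 m

Phase 2 (accelerating): v₀ = 9.00 m/s, a = 2.6 m/s².
v = v₀ + at → t = (21 − 9.00) / 2.6 = 4.62 s
v² = v₀² + 2aΔx → Δx = (21² − 9.00²)/(2·2.6) = 69.2 m

Phase 3 (decelerating): v₀ = 21.0 m/s, a = -5.3 m/s².
v² = v₀² + 2aΔx = 21.0² + 2·-5.3·33 = 91.2 → v = 9.55 m/s
t = (v − v₀)/a = (9.55 − 21.0)/-5.3 = 2.16 s

Phase 4 (accelerating): v₀ = 9.55 m/s, a = 3.5 m/s².
v² = v₀² + 2aΔx = 9.55² + 2·3.5·189 = 1410 → v = 37.6 m/s
t = (v − v₀)/a = (37.6 − 9.55)/3.5 = 8.02 s
Total time = 1.00 + 4.62 + 2.16 + 8.02 = 15.8 s

15.79 s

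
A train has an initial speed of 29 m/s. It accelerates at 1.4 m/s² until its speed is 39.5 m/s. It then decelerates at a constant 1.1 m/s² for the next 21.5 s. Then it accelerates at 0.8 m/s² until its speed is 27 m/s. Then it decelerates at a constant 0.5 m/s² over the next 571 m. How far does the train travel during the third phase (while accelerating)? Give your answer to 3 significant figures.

Phase 1 (accelerating): v₀ = 29.0 m/s, a = 1.4 m/s².
v = v₀ + at → t = (39.5 − 29.0) / 1.4 = 7.50 s
v² = v₀² + 2aΔx → Δx = (39.5² − 29.0²)/(2·1.4) = 257 m

Phase 2 (decelerating): v₀ = 39.5 m/s, a = -1.1 m/s².
v = v₀ + at = 39.5 + (-1.1)(21.5) = 15.8 m/s
Δx = v₀t + ½at² = 39.5·21.5 + 0.5·-1.1·21.5² = 595 m

Phase 3 (accelerating): v₀ = 15.8 m/s, a = 0.8 m/s².
v = v₀ + at → t = (27 − 15.8) / 0.8 = 13.9 s
v² = v₀² + 2aΔx → Δx = (27² − 15.8²)/(2·0.8) = 299 m
Distance in phase 3 = 299 m

299 m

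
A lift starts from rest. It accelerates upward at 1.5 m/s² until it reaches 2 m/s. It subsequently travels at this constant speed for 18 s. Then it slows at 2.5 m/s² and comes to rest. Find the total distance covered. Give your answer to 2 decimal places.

Phase 1 (accelerating): v₀ = 0 m/s, a = 1.5 m/s².
v = v₀ + at → t = (2 − 0) / 1.5 = 1.33 s
v² = v₀² + 2aΔx → Δx = (2² − 0²)/(2·1.5) = 1.33 m

Phase 2 (constant speed): v₀ = 2.00 m/s, a = 0 m/s².
v = v₀ + at = 2.00 + (0)(18) = 2.00 m/s
Δx = v₀t + ½at² = 2.00·18 + 0.5·0·18² = 36.0 m

Phase 3 (decelerating): v₀ = 2.00 m/s, a = -2.5 m/s².
v = v₀ + at → t = (0 − 2.00) / -2.5 = 0.800 s
v² = v₀² + 2aΔx → Δx = (0² − 2.00²)/(2·-2.5) = 0.800 m
Total distance = 1.33 + 36.0 + 0.800 = 38.1 m

38.13 m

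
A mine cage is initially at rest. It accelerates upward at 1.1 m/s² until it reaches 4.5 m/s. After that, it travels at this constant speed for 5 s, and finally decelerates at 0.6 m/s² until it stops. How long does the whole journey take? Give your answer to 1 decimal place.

16.6 s

Phase 1 (accelerating): v₀ = 0 m/s, a = 1.1 m/s².
v = v₀ + at → t = (4.5 − 0) / 1.1 = 4.09 s
v² = v₀² + 2aΔx → Δx = (4.5² − 0²)/(2·1.1) = 9.20 m

Phase 2 (constant speed): v₀ = 4.50 m/s, a = 0 m/s².
v = v₀ + at = 4.50 + (0)(5) = 4.50 m/s
Δx = v₀t + ½at² = 4.50·5 + 0.5·0·5² = 22.5 m

Phase 3 (decelerating): v₀ = 4.50 m/s, a = -0.6 m/s².
v = v₀ + at → t = (0 − 4.50) / -0.6 = 7.50 s
v² = v₀² + 2aΔx → Δx = (0² − 4.50²)/(2·-0.6) = 16.9 m
Total time = 4.09 + 5.00 + 7.50 = 16.6 s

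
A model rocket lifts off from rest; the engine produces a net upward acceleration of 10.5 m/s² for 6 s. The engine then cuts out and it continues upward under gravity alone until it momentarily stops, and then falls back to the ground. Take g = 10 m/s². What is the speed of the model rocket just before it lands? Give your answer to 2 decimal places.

88.03 m/s

Phase 1 (powered ascent): v₀ = 0 m/s, a = 10.5 m/s².
v = v₀ + at = 0 + (10.5)(6) = 63.0 m/s
Δx = v₀t + ½at² = 0·6 + 0.5·10.5·6² = 189 m

Phase 2 (coasting upward): v₀ = 63.0 m/s, a = -10 m/s².
v = v₀ + at → t = (0 − 63.0) / -10 = 6.30 s
v² = v₀² + 2aΔx → Δx = (0² − 63.0²)/(2·-10) = 198 m

Phase 3 (free fall): v₀ = 0 m/s, a = -10 m/s².
Falls 387 m from rest: t = √(2·387/10) = 8.80 s; v = g·t = 88.0 m/s.
Impact speed = 88.0 m/s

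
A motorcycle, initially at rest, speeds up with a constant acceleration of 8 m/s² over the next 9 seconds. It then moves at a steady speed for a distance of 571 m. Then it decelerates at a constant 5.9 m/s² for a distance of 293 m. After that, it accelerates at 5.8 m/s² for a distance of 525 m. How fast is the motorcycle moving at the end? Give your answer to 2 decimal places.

Phase 1 (accelerating): v₀ = 0 m/s, a = 8 m/s².
v = v₀ + at = 0 + (8)(9) = 72.0 m/s
Δx = v₀t + ½at² = 0·9 + 0.5·8·9² = 324 m

Phase 2 (constant speed): v₀ = 72.0 m/s, a = 0 m/s².
Constant speed: t = d/v = 571/72.0 = 7.93 s

Phase 3 (decelerating): v₀ = 72.0 m/s, a = -5.9 m/s².
v² = v₀² + 2aΔx = 72.0² + 2·-5.9·293 = 1730 → v = 41.6 m/s
t = (v − v₀)/a = (41.6 − 72.0)/-5.9 = 5.16 s

Phase 4 (accelerating): v₀ = 41.6 m/s, a = 5.8 m/s².
v² = v₀² + 2aΔx = 41.6² + 2·5.8·525 = 7820 → v = 88.4 m/s
t = (v − v₀)/a = (88.4 − 41.6)/5.8 = 8.08 s
Final speed = 88.4 m/s

88.41 m/s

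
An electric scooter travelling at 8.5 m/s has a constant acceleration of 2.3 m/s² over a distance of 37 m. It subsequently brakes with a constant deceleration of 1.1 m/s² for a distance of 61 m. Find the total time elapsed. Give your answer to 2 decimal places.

Phase 1 (accelerating): v₀ = 8.50 m/s, a = 2.3 m/s².
v² = v₀² + 2aΔx = 8.50² + 2·2.3·37 = 242 → v = 15.6 m/s
t = (v − v₀)/a = (15.6 − 8.50)/2.3 = 3.07 s

Phase 2 (decelerating): v₀ = 15.6 m/s, a = -1.1 m/s².
v² = v₀² + 2aΔx = 15.6² + 2·-1.1·61 = 108 → v = 10.4 m/s
t = (v − v₀)/a = (10.4 − 15.6)/-1.1 = 4.70 s
Total time = 3.07 + 4.70 = 7.77 s

7.77 s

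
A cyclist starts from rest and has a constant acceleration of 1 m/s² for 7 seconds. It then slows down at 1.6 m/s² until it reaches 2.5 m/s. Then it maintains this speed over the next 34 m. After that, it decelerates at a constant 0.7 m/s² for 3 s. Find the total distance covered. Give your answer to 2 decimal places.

Phase 1 (accelerating): v₀ = 0 m/s, a = 1 m/s².
v = v₀ + at = 0 + (1)(7) = 7.00 m/s
Δx = v₀t + ½at² = 0·7 + 0.5·1·7² = 24.5 m

Phase 2 (decelerating): v₀ = 7.00 m/s, a = -1.6 m/s².
v = v₀ + at → t = (2.5 − 7.00) / -1.6 = 2.81 s
v² = v₀² + 2aΔx → Δx = (2.5² − 7.00²)/(2·-1.6) = 13.4 m

Phase 3 (constant speed): v₀ = 2.50 m/s, a = 0 m/s².
Constant speed: t = d/v = 34/2.50 = 13.6 s

Phase 4 (decelerating): v₀ = 2.50 m/s, a = -0.7 m/s².
v = v₀ + at = 2.50 + (-0.7)(3) = 0.400 m/s
Δx = v₀t + ½at² = 2.50·3 + 0.5·-0.7·3² = 4.35 m
Total distance = 24.5 + 13.4 + 34.0 + 4.35 = 76.2 m

76.21 m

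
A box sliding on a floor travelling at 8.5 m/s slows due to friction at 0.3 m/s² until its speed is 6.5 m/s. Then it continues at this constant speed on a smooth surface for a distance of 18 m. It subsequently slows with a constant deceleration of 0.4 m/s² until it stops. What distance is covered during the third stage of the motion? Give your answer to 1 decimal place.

52.8 m

Phase 1 (decelerating): v₀ = 8.50 m/s, a = -0.3 m/s².
v = v₀ + at → t = (6.5 − 8.50) / -0.3 = 6.67 s
v² = v₀² + 2aΔx → Δx = (6.5² − 8.50²)/(2·-0.3) = 50.0 m

Phase 2 (constant speed): v₀ = 6.50 m/s, a = 0 m/s².
Constant speed: t = d/v = 18/6.50 = 2.77 s

Phase 3 (decelerating): v₀ = 6.50 m/s, a = -0.4 m/s².
v = v₀ + at → t = (0 − 6.50) / -0.4 = 16.2 s
v² = v₀² + 2aΔx → Δx = (0² − 6.50²)/(2·-0.4) = 52.8 m
Distance in phase 3 = 52.8 m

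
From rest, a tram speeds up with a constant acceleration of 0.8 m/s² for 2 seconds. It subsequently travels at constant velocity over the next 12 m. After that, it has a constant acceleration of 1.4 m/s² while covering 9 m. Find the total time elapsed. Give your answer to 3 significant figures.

12.1 s

Phase 1 (accelerating): v₀ = 0 m/s, a = 0.8 m/s².
v = v₀ + at = 0 + (0.8)(2) = 1.60 m/s
Δx = v₀t + ½at² = 0·2 + 0.5·0.8·2² = 1.60 m

Phase 2 (constant speed): v₀ = 1.60 m/s, a = 0 m/s².
Constant speed: t = d/v = 12/1.60 = 7.50 s

Phase 3 (accelerating): v₀ = 1.60 m/s, a = 1.4 m/s².
v² = v₀² + 2aΔx = 1.60² + 2·1.4·9 = 27.8 → v = 5.27 m/s
t = (v − v₀)/a = (5.27 − 1.60)/1.4 = 2.62 s
Total time = 2.00 + 7.50 + 2.62 = 12.1 s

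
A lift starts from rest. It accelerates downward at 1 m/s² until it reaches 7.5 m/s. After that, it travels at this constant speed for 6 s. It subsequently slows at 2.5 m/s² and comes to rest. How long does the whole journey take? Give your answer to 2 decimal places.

16.50 s

Phase 1 (accelerating): v₀ = 0 m/s, a = 1 m/s².
v = v₀ + at → t = (7.5 − 0) / 1 = 7.50 s
v² = v₀² + 2aΔx → Δx = (7.5² − 0²)/(2·1) = 28.1 m

Phase 2 (constant speed): v₀ = 7.50 m/s, a = 0 m/s².
v = v₀ + at = 7.50 + (0)(6) = 7.50 m/s
Δx = v₀t + ½at² = 7.50·6 + 0.5·0·6² = 45.0 m

Phase 3 (decelerating): v₀ = 7.50 m/s, a = -2.5 m/s².
v = v₀ + at → t = (0 − 7.50) / -2.5 = 3.00 s
v² = v₀² + 2aΔx → Δx = (0² − 7.50²)/(2·-2.5) = 11.2 m
Total time = 7.50 + 6.00 + 3.00 = 16.5 s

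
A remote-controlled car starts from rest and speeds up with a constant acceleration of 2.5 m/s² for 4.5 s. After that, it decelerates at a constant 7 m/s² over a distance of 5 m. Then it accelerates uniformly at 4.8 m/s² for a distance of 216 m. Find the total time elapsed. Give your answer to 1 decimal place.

Phase 1 (accelerating): v₀ = 0 m/s, a = 2.5 m/s².
v = v₀ + at = 0 + (2.5)(4.5) = 11.2 m/s
Δx = v₀t + ½at² = 0·4.5 + 0.5·2.5·4.5² = 25.3 m

Phase 2 (decelerating): v₀ = 11.2 m/s, a = -7 m/s².
v² = v₀² + 2aΔx = 11.2² + 2·-7·5 = 56.6 → v = 7.52 m/s
t = (v − v₀)/a = (7.52 − 11.2)/-7 = 0.533 s

Phase 3 (accelerating): v₀ = 7.52 m/s, a = 4.8 m/s².
v² = v₀² + 2aΔx = 7.52² + 2·4.8·216 = 2130 → v = 46.2 m/s
t = (v − v₀)/a = (46.2 − 7.52)/4.8 = 8.05 s
Total time = 4.50 + 0.533 + 8.05 = 13.1 s

13.1 s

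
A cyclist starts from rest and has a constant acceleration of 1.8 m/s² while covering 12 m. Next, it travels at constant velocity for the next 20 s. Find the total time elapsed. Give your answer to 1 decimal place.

23.7 s

Phase 1 (accelerating): v₀ = 0 m/s, a = 1.8 m/s².
v² = v₀² + 2aΔx = 0² + 2·1.8·12 = 43.2 → v = 6.57 m/s
t = (v − v₀)/a = (6.57 − 0)/1.8 = 3.65 s

Phase 2 (constant speed): v₀ = 6.57 m/s, a = 0 m/s².
v = v₀ + at = 6.57 + (0)(20) = 6.57 m/s
Δx = v₀t + ½at² = 6.57·20 + 0.5·0·20² = 131 m
Total time = 3.65 + 20.0 = 23.7 s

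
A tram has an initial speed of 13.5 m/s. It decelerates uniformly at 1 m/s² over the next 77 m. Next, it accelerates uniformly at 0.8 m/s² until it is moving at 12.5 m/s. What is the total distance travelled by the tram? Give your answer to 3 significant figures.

Phase 1 (decelerating): v₀ = 13.5 m/s, a = -1 m/s².
v² = v₀² + 2aΔx = 13.5² + 2·-1·77 = 28.2 → v = 5.32 m/s
t = (v − v₀)/a = (5.32 − 13.5)/-1 = 8.18 s

Phase 2 (accelerating): v₀ = 5.32 m/s, a = 0.8 m/s².
v = v₀ + at → t = (12.5 − 5.32) / 0.8 = 8.98 s
v² = v₀² + 2aΔx → Δx = (12.5² − 5.32²)/(2·0.8) = 80.0 m
Total distance = 77.0 + 80.0 = 157 m

157 m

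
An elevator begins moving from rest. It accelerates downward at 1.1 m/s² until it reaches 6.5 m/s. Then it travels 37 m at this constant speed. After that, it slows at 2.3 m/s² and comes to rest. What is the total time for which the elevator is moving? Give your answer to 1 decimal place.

Phase 1 (accelerating): v₀ = 0 m/s, a = 1.1 m/s².
v = v₀ + at → t = (6.5 − 0) / 1.1 = 5.91 s
v² = v₀² + 2aΔx → Δx = (6.5² − 0²)/(2·1.1) = 19.2 m

Phase 2 (constant speed): v₀ = 6.50 m/s, a = 0 m/s².
Constant speed: t = d/v = 37/6.50 = 5.69 s

Phase 3 (decelerating): v₀ = 6.50 m/s, a = -2.3 m/s².
v = v₀ + at → t = (0 − 6.50) / -2.3 = 2.83 s
v² = v₀² + 2aΔx → Δx = (0² − 6.50²)/(2·-2.3) = 9.18 m
Total time = 5.91 + 5.69 + 2.83 = 14.4 s

14.4 s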